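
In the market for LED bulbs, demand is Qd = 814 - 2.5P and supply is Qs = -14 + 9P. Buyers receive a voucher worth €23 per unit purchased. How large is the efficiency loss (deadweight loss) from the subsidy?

Deadweight loss = €517.5

Pre-subsidy: 814 - 2.5P = -14 + 9P gives P* = 72, Q* = 634.
With the rebate, buyers effectively pay Pb = Ps − 23, where Ps is the price sellers receive.
Demand in terms of Ps becomes Qd = 814 − 2.5(Ps − 23) = 871.5 - 2.5Ps. Setting this equal to supply: 871.5 - 2.5Ps = -14 + 9Ps, so Ps = 77.
Buyers pay Pb = 77 − 23 = 54; Q' = -14 + 9·77 = 679.
The subsidy expands output by 679 − 634 = 45 past the efficient level; on those units the gap between marginal cost and willingness to pay runs from 0 up to 23.
DWL = ½ × 23 × 45 = 517.5.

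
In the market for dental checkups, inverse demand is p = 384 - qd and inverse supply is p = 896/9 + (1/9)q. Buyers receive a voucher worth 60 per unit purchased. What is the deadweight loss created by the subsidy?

Pre-subsidy: 384 - q = 896/9 + (1/9)q gives q* = 256 and p* = 128.
With the rebate, buyers effectively pay pb = ps − 60, where ps is the price sellers receive.
On the curves, pb = 384 - q and ps = 896/9 + (1/9)q; the wedge ps − pb = 60 gives 896/9 + (1/9)q − (384 - q) = 60, so q' = 310.
Then pb = 384 − 1·310 = 74 and ps = 896/9 + (1/9)·310 = 134.
The subsidy expands output by 310 − 256 = 54 past the efficient level; on those units the gap between marginal cost and willingness to pay runs from 0 up to 60.
DWL = ½ × 60 × 54 = 1620.

Deadweight loss = 1620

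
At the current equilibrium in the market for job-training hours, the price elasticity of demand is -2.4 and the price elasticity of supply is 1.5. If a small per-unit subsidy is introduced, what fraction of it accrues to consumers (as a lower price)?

For a small subsidy around the equilibrium, the benefit split depends on the relative slopes, which at a point are proportional to the elasticities.
Buyer share = εs/(εs + |εd|) = 1.5/(1.5 + 2.4) = 5/13; seller share = |εd|/(εs + |εd|) = 8/13.

Consumer share = 5/13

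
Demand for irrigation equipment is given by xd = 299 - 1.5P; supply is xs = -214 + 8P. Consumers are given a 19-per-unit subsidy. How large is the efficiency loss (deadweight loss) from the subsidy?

Pre-subsidy: 299 - 1.5P = -214 + 8P gives P* = 54, x* = 218.
With the rebate, buyers effectively pay Pb = Ps − 19, where Ps is the price sellers receive.
Demand in terms of Ps becomes xd = 299 − 1.5(Ps − 19) = 327.5 - 1.5Ps. Setting this equal to supply: 327.5 - 1.5Ps = -214 + 8Ps, so Ps = 57.
Buyers pay Pb = 57 − 19 = 38; x' = -214 + 8·57 = 242.
The subsidy expands output by 242 − 218 = 24 past the efficient level; on those units the gap between marginal cost and willingness to pay runs from 0 up to 19.
DWL = ½ × 19 × 24 = 228.

Deadweight loss = 228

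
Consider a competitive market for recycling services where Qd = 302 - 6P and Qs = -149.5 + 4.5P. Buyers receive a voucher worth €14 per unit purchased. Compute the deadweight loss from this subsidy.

Deadweight loss = €252

Pre-subsidy: 302 - 6P = -149.5 + 4.5P gives P* = 43, Q* = 44.
With the rebate, buyers effectively pay Pb = Ps − 14, where Ps is the price sellers receive.
Demand in terms of Ps becomes Qd = 302 − 6(Ps − 14) = 386 - 6Ps. Setting this equal to supply: 386 - 6Ps = -149.5 + 4.5Ps, so Ps = 51.
Buyers pay Pb = 51 − 14 = 37; Q' = -149.5 + 4.5·51 = 80.
The subsidy expands output by 80 − 44 = 36 past the efficient level; on those units the gap between marginal cost and willingness to pay runs from 0 up to 14.
DWL = ½ × 14 × 36 = 252.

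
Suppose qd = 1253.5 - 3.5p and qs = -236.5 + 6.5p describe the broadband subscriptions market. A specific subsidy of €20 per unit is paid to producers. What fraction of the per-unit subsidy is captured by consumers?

Consumer share = 0.65

Pre-subsidy: 1253.5 - 3.5p = -236.5 + 6.5p gives p* = 149, q* = 732.
With the subsidy, sellers receive ps = pb + 20 for each unit, where pb is the price buyers pay.
Supply in terms of pb becomes qs = -236.5 + 6.5(pb + 20) = -106.5 + 6.5pb. Setting this equal to demand: 1253.5 - 3.5pb = -106.5 + 6.5pb, so pb = 136.
Sellers receive ps = 136 + 20 = 156; q' = 1253.5 − 3.5·136 = 777.5.
Buyers' price falls by p* − pb = 149 − 136 = 13; sellers' price rises by ps − p* = 156 − 149 = 7.
So consumers capture 13/20 = 0.65 of each unit of subsidy.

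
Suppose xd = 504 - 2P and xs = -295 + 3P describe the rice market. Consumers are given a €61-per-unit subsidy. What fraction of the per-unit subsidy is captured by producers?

Pre-subsidy: 504 - 2P = -295 + 3P gives P* = 159.8, x* = 184.4.
With the rebate, buyers effectively pay Pb = Ps − 61, where Ps is the price sellers receive.
Demand in terms of Ps becomes xd = 504 − 2(Ps − 61) = 626 - 2Ps. Setting this equal to supply: 626 - 2Ps = -295 + 3Ps, so Ps = 184.2.
Buyers pay Pb = 184.2 − 61 = 123.2; x' = -295 + 3·184.2 = 257.6.
Buyers' price falls by P* − Pb = 159.8 − 123.2 = 36.6; sellers' price rises by Ps − P* = 184.2 − 159.8 = 24.4.
So producers capture 24.4/61 = 0.4 of each unit of subsidy.

Producer share = 0.4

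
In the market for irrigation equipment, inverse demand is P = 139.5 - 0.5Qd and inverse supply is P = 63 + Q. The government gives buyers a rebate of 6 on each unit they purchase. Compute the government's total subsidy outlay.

Government cost = 330

Pre-subsidy: 139.5 - 0.5Q = 63 + Q gives Q* = 51 and P* = 114.
With the rebate, buyers effectively pay Pb = Ps − 6, where Ps is the price sellers receive.
On the curves, Pb = 139.5 - 0.5Q and Ps = 63 + Q; the wedge Ps − Pb = 6 gives 63 + Q − (139.5 - 0.5Q) = 6, so Q' = 55.
Then Pb = 139.5 − 0.5·55 = 112 and Ps = 63 + 1·55 = 118.
Government outlay = subsidy × quantity = 6 × 55 = 330.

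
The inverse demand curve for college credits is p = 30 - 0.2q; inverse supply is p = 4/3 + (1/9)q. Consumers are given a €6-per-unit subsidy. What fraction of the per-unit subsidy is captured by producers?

Producer share = 5/14

Pre-subsidy: 30 - 0.2q = 4/3 + (1/9)q gives q* = 645/7 and p* = 81/7.
With the rebate, buyers effectively pay pb = ps − 6, where ps is the price sellers receive.
On the curves, pb = 30 - 0.2q and ps = 4/3 + (1/9)q; the wedge ps − pb = 6 gives 4/3 + (1/9)q − (30 - 0.2q) = 6, so q' = 780/7.
Then pb = 30 − 0.2·(780/7) = 54/7 and ps = 4/3 + (1/9)·(780/7) = 96/7.
Buyers' price falls by p* − pb = 81/7 − 54/7 = 27/7; sellers' price rises by ps − p* = 96/7 − 81/7 = 15/7.
So producers capture (15/7)/6 = 5/14 of each unit of subsidy.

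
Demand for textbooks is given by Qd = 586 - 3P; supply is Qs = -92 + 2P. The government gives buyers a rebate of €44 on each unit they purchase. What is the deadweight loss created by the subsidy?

Deadweight loss = €1161.6

Pre-subsidy: 586 - 3P = -92 + 2P gives P* = 135.6, Q* = 179.2.
With the rebate, buyers effectively pay Pb = Ps − 44, where Ps is the price sellers receive.
Demand in terms of Ps becomes Qd = 586 − 3(Ps − 44) = 718 - 3Ps. Setting this equal to supply: 718 - 3Ps = -92 + 2Ps, so Ps = 162.
Buyers pay Pb = 162 − 44 = 118; Q' = -92 + 2·162 = 232.
The subsidy expands output by 232 − 179.2 = 52.8 past the efficient level; on those units the gap between marginal cost and willingness to pay runs from 0 up to 44.
DWL = ½ × 44 × 52.8 = 1161.6.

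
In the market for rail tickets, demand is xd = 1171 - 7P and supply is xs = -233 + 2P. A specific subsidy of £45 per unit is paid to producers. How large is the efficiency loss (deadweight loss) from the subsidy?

Pre-subsidy: 1171 - 7P = -233 + 2P gives P* = 156, x* = 79.
With the subsidy, sellers receive Ps = Pb + 45 for each unit, where Pb is the price buyers pay.
Supply in terms of Pb becomes xs = -233 + 2(Pb + 45) = -143 + 2Pb. Setting this equal to demand: 1171 - 7Pb = -143 + 2Pb, so Pb = 146.
Sellers receive Ps = 146 + 45 = 191; x' = 1171 − 7·146 = 149.
The subsidy expands output by 149 − 79 = 70 past the efficient level; on those units the gap between marginal cost and willingness to pay runs from 0 up to 45.
DWL = ½ × 45 × 70 = 1575.

Deadweight loss = £1575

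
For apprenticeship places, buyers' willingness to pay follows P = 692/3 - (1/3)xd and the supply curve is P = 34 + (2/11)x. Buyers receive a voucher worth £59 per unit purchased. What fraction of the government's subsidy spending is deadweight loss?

Pre-subsidy: 692/3 - (1/3)x = 34 + (2/11)x gives x* = 6490/17 and P* = 1758/17.
With the rebate, buyers effectively pay Pb = Ps − 59, where Ps is the price sellers receive.
On the curves, Pb = 692/3 - (1/3)x and Ps = 34 + (2/11)x; the wedge Ps − Pb = 59 gives 34 + (2/11)x − (692/3 - (1/3)x) = 59, so x' = 8437/17.
Then Pb = 692/3 − (1/3)·(8437/17) = 1109/17 and Ps = 34 + (2/11)·(8437/17) = 2112/17.
ΔCS = ½(6490/17 + 8437/17)(1758/17 − 1109/17) = 9687623/578; ΔPS = ½(6490/17 + 8437/17)(2112/17 − 1758/17) = 2642079/289.
Government spending = 59 × 8437/17 = 497783/17.
DWL = ½ × 59 × (8437/17 − 6490/17) = 114873/34; fraction = (114873/34) / (497783/17) = 3/26.

DWL / government spending = 3/26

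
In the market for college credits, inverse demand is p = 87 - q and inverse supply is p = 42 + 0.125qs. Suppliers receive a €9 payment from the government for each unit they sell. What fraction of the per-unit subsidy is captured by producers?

Producer share = 1/9

Pre-subsidy: 87 - q = 42 + 0.125q gives q* = 40 and p* = 47.
With the subsidy, sellers receive ps = pb + 9 for each unit, where pb is the price buyers pay.
On the curves, pb = 87 - q and ps = 42 + 0.125q; the wedge ps − pb = 9 gives 42 + 0.125q − (87 - q) = 9, so q' = 48.
Then pb = 87 − 1·48 = 39 and ps = 42 + 0.125·48 = 48.
Buyers' price falls by p* − pb = 47 − 39 = 8; sellers' price rises by ps − p* = 48 − 47 = 1.
So producers capture 1/9 = 1/9 of each unit of subsidy.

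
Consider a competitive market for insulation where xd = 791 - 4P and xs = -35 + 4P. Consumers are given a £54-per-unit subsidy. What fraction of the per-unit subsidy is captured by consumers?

Consumer share = 0.5

Pre-subsidy: 791 - 4P = -35 + 4P gives P* = 103.25, x* = 378.
With the rebate, buyers effectively pay Pb = Ps − 54, where Ps is the price sellers receive.
Demand in terms of Ps becomes xd = 791 − 4(Ps − 54) = 1007 - 4Ps. Setting this equal to supply: 1007 - 4Ps = -35 + 4Ps, so Ps = 130.25.
Buyers pay Pb = 130.25 − 54 = 76.25; x' = -35 + 4·130.25 = 486.
Buyers' price falls by P* − Pb = 103.25 − 76.25 = 27; sellers' price rises by Ps − P* = 130.25 − 103.25 = 27.
So consumers capture 27/54 = 0.5 of each unit of subsidy.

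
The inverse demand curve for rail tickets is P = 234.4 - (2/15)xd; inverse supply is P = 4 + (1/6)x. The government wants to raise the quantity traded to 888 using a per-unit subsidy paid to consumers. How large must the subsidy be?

Required subsidy s = 36 per unit

At x = 888, from the demand curve buyers pay Pb = 234.4 − (2/15)·888 = 116; from the supply curve sellers need Ps = 4 + (1/6)·888 = 152.
The subsidy must fill the gap: s = Ps − Pb = 152 − 116 = 36.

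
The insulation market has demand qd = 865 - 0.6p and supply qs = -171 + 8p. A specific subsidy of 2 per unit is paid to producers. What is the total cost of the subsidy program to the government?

Pre-subsidy: 865 - 0.6p = -171 + 8p gives p* = 5180/43, q* = 34087/43.
With the subsidy, sellers receive ps = pb + 2 for each unit, where pb is the price buyers pay.
Supply in terms of pb becomes qs = -171 + 8(pb + 2) = -155 + 8pb. Setting this equal to demand: 865 - 0.6pb = -155 + 8pb, so pb = 5100/43.
Sellers receive ps = 5100/43 + 2 = 5186/43; q' = 865 − 0.6·(5100/43) = 34135/43.
Government outlay = subsidy × quantity = 2 × 34135/43 = 68270/43.

Government cost = 68270/43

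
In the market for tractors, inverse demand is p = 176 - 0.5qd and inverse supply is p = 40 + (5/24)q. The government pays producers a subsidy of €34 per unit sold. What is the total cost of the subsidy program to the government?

Government cost = €8160

Pre-subsidy: 176 - 0.5q = 40 + (5/24)q gives q* = 192 and p* = 80.
With the subsidy, sellers receive ps = pb + 34 for each unit, where pb is the price buyers pay.
On the curves, pb = 176 - 0.5q and ps = 40 + (5/24)q; the wedge ps − pb = 34 gives 40 + (5/24)q − (176 - 0.5q) = 34, so q' = 240.
Then pb = 176 − 0.5·240 = 56 and ps = 40 + (5/24)·240 = 90.
Government outlay = subsidy × quantity = 34 × 240 = 8160.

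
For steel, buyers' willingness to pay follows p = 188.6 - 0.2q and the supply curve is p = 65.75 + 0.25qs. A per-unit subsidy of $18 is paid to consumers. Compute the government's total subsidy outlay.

Government cost = $5634

Pre-subsidy: 188.6 - 0.2q = 65.75 + 0.25q gives q* = 273 and p* = 134.
With the rebate, buyers effectively pay pb = ps − 18, where ps is the price sellers receive.
On the curves, pb = 188.6 - 0.2q and ps = 65.75 + 0.25q; the wedge ps − pb = 18 gives 65.75 + 0.25q − (188.6 - 0.2q) = 18, so q' = 313.
Then pb = 188.6 − 0.2·313 = 126 and ps = 65.75 + 0.25·313 = 144.
Government outlay = subsidy × quantity = 18 × 313 = 5634.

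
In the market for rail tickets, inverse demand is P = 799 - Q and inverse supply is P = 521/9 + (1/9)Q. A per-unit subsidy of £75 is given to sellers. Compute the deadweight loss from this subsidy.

Deadweight loss = £2531.25

Pre-subsidy: 799 - Q = 521/9 + (1/9)Q gives Q* = 667 and P* = 132.
With the subsidy, sellers receive Ps = Pb + 75 for each unit, where Pb is the price buyers pay.
On the curves, Pb = 799 - Q and Ps = 521/9 + (1/9)Q; the wedge Ps − Pb = 75 gives 521/9 + (1/9)Q − (799 - Q) = 75, so Q' = 734.5.
Then Pb = 799 − 1·734.5 = 64.5 and Ps = 521/9 + (1/9)·734.5 = 139.5.
The subsidy expands output by 734.5 − 667 = 67.5 past the efficient level; on those units the gap between marginal cost and willingness to pay runs from 0 up to 75.
DWL = ½ × 75 × 67.5 = 2531.25.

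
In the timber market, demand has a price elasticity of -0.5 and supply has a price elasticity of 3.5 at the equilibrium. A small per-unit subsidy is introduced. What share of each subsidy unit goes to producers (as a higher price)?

Producer share = 0.125

For a small subsidy around the equilibrium, the benefit split depends on the relative slopes, which at a point are proportional to the elasticities.
Buyer share = εs/(εs + |εd|) = 3.5/(3.5 + 0.5) = 0.875; seller share = |εd|/(εs + |εd|) = 0.125.
So producers capture 0.125 of the subsidy.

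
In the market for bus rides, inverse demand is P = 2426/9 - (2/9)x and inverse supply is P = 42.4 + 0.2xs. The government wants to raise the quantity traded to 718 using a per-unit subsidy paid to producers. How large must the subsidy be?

Required subsidy s = 76 per unit

At x = 718, from the demand curve buyers pay Pb = 2426/9 − (2/9)·718 = 110; from the supply curve sellers need Ps = 42.4 + 0.2·718 = 186.
The subsidy must fill the gap: s = Ps − Pb = 186 − 110 = 76.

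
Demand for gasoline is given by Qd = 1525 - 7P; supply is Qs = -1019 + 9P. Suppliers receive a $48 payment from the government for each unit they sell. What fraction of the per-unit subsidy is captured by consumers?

Pre-subsidy: 1525 - 7P = -1019 + 9P gives P* = 159, Q* = 412.
With the subsidy, sellers receive Ps = Pb + 48 for each unit, where Pb is the price buyers pay.
Supply in terms of Pb becomes Qs = -1019 + 9(Pb + 48) = -587 + 9Pb. Setting this equal to demand: 1525 - 7Pb = -587 + 9Pb, so Pb = 132.
Sellers receive Ps = 132 + 48 = 180; Q' = 1525 − 7·132 = 601.
Buyers' price falls by P* − Pb = 159 − 132 = 27; sellers' price rises by Ps − P* = 180 − 159 = 21.
So consumers capture 27/48 = 0.5625 of each unit of subsidy.

Consumer share = 0.5625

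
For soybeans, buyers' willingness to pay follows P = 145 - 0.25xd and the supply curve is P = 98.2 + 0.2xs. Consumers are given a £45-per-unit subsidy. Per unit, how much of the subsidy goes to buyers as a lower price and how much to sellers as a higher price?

Pre-subsidy: 145 - 0.25x = 98.2 + 0.2x gives x* = 104 and P* = 119.
With the rebate, buyers effectively pay Pb = Ps − 45, where Ps is the price sellers receive.
On the curves, Pb = 145 - 0.25x and Ps = 98.2 + 0.2x; the wedge Ps − Pb = 45 gives 98.2 + 0.2x − (145 - 0.25x) = 45, so x' = 204.
Then Pb = 145 − 0.25·204 = 94 and Ps = 98.2 + 0.2·204 = 139.
Buyers' price falls by P* − Pb = 119 − 94 = 25; sellers' price rises by Ps − P* = 139 − 119 = 20.

Buyers gain £25 per unit; sellers gain £20 per unit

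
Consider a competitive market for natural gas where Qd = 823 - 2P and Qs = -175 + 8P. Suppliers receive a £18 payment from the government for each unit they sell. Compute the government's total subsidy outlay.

Government cost = £11739.6

Pre-subsidy: 823 - 2P = -175 + 8P gives P* = 99.8, Q* = 623.4.
With the subsidy, sellers receive Ps = Pb + 18 for each unit, where Pb is the price buyers pay.
Supply in terms of Pb becomes Qs = -175 + 8(Pb + 18) = -31 + 8Pb. Setting this equal to demand: 823 - 2Pb = -31 + 8Pb, so Pb = 85.4.
Sellers receive Ps = 85.4 + 18 = 103.4; Q' = 823 − 2·85.4 = 652.2.
Government outlay = subsidy × quantity = 18 × 652.2 = 11739.6.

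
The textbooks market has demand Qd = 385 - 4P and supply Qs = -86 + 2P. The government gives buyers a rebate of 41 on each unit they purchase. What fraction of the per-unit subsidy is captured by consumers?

Pre-subsidy: 385 - 4P = -86 + 2P gives P* = 78.5, Q* = 71.
With the rebate, buyers effectively pay Pb = Ps − 41, where Ps is the price sellers receive.
Demand in terms of Ps becomes Qd = 385 − 4(Ps − 41) = 549 - 4Ps. Setting this equal to supply: 549 - 4Ps = -86 + 2Ps, so Ps = 635/6.
Buyers pay Pb = 635/6 − 41 = 389/6; Q' = -86 + 2·(635/6) = 377/3.
Buyers' price falls by P* − Pb = 78.5 − 389/6 = 41/3; sellers' price rises by Ps − P* = 635/6 − 78.5 = 82/3.
So consumers capture (41/3)/41 = 1/3 of each unit of subsidy.

Consumer share = 1/3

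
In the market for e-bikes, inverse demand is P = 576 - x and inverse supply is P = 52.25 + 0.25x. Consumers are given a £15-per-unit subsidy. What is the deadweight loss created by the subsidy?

Pre-subsidy: 576 - x = 52.25 + 0.25x gives x* = 419 and P* = 157.
With the rebate, buyers effectively pay Pb = Ps − 15, where Ps is the price sellers receive.
On the curves, Pb = 576 - x and Ps = 52.25 + 0.25x; the wedge Ps − Pb = 15 gives 52.25 + 0.25x − (576 - x) = 15, so x' = 431.
Then Pb = 576 − 1·431 = 145 and Ps = 52.25 + 0.25·431 = 160.
The subsidy expands output by 431 − 419 = 12 past the efficient level; on those units the gap between marginal cost and willingness to pay runs from 0 up to 15.
DWL = ½ × 15 × 12 = 90.

Deadweight loss = £90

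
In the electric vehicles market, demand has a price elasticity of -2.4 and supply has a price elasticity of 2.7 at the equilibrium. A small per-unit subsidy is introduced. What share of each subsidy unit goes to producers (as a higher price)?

Producer share = 8/17

For a small subsidy around the equilibrium, the benefit split depends on the relative slopes, which at a point are proportional to the elasticities.
Buyer share = εs/(εs + |εd|) = 2.7/(2.7 + 2.4) = 9/17; seller share = |εd|/(εs + |εd|) = 8/17.
So producers capture 8/17 of the subsidy.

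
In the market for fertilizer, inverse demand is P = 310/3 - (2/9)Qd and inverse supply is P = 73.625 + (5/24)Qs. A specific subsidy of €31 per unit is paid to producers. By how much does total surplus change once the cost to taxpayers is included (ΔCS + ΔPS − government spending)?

Net change in total surplus = -€1116

Pre-subsidy: 310/3 - (2/9)Q = 73.625 + (5/24)Q gives Q* = 69 and P* = 88.
With the subsidy, sellers receive Ps = Pb + 31 for each unit, where Pb is the price buyers pay.
On the curves, Pb = 310/3 - (2/9)Q and Ps = 73.625 + (5/24)Q; the wedge Ps − Pb = 31 gives 73.625 + (5/24)Q − (310/3 - (2/9)Q) = 31, so Q' = 141.
Then Pb = 310/3 − (2/9)·141 = 72 and Ps = 73.625 + (5/24)·141 = 103.
ΔCS = ½(69 + 141)(88 − 72) = 1680; ΔPS = ½(69 + 141)(103 − 88) = 1575.
Government spending = 31 × 141 = 4371.
Net change = 1680 + 1575 − 4371 = -1116. The loss equals the DWL triangle ½·31·72.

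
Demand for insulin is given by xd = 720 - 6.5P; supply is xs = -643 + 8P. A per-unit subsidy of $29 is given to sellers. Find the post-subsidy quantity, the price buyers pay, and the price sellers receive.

x' = 213; buyers pay $78; sellers receive $107

Pre-subsidy: 720 - 6.5P = -643 + 8P gives P* = 94, x* = 109.
With the subsidy, sellers receive Ps = Pb + 29 for each unit, where Pb is the price buyers pay.
Supply in terms of Pb becomes xs = -643 + 8(Pb + 29) = -411 + 8Pb. Setting this equal to demand: 720 - 6.5Pb = -411 + 8Pb, so Pb = 78.
Sellers receive Ps = 78 + 29 = 107; x' = 720 − 6.5·78 = 213.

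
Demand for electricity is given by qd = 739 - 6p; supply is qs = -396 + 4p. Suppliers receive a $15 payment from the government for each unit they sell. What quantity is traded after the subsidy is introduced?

Pre-subsidy: 739 - 6p = -396 + 4p gives p* = 113.5, q* = 58.
With the subsidy, sellers receive ps = pb + 15 for each unit, where pb is the price buyers pay.
Supply in terms of pb becomes qs = -396 + 4(pb + 15) = -336 + 4pb. Setting this equal to demand: 739 - 6pb = -336 + 4pb, so pb = 107.5.
Sellers receive ps = 107.5 + 15 = 122.5; q' = 739 − 6·107.5 = 94.

q' = 94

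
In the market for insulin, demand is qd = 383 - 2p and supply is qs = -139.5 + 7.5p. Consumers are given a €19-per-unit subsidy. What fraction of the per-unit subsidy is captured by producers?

Producer share = 4/19

Pre-subsidy: 383 - 2p = -139.5 + 7.5p gives p* = 55, q* = 273.
With the rebate, buyers effectively pay pb = ps − 19, where ps is the price sellers receive.
Demand in terms of ps becomes qd = 383 − 2(ps − 19) = 421 - 2ps. Setting this equal to supply: 421 - 2ps = -139.5 + 7.5ps, so ps = 59.
Buyers pay pb = 59 − 19 = 40; q' = -139.5 + 7.5·59 = 303.
Buyers' price falls by p* − pb = 55 − 40 = 15; sellers' price rises by ps − p* = 59 − 55 = 4.
So producers capture 4/19 = 4/19 of each unit of subsidy.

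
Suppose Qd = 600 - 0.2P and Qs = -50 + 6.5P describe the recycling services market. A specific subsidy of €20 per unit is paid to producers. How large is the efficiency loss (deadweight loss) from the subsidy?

Pre-subsidy: 600 - 0.2P = -50 + 6.5P gives P* = 6500/67, Q* = 38900/67.
With the subsidy, sellers receive Ps = Pb + 20 for each unit, where Pb is the price buyers pay.
Supply in terms of Pb becomes Qs = -50 + 6.5(Pb + 20) = 80 + 6.5Pb. Setting this equal to demand: 600 - 0.2Pb = 80 + 6.5Pb, so Pb = 5200/67.
Sellers receive Ps = 5200/67 + 20 = 6540/67; Q' = 600 − 0.2·(5200/67) = 39160/67.
The subsidy expands output by 39160/67 − 38900/67 = 260/67 past the efficient level; on those units the gap between marginal cost and willingness to pay runs from 0 up to 20.
DWL = ½ × 20 × 260/67 = 2600/67.

Deadweight loss = 2600/67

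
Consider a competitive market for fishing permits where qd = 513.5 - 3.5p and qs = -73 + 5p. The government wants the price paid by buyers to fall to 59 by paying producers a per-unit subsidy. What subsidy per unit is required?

At a buyer price of 59, quantity demanded is 513.5 − 3.5·59 = 307.
Sellers supply 307 only when they receive ps with -73 + 5·ps = 307, i.e. ps = 76.
s = ps − pb = 76 − 59 = 17.

Required subsidy s = 17 per unit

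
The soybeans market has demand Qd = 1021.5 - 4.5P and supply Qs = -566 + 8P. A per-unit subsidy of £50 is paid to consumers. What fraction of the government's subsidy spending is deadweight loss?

DWL / government spending = 4/33

Pre-subsidy: 1021.5 - 4.5P = -566 + 8P gives P* = 127, Q* = 450.
With the rebate, buyers effectively pay Pb = Ps − 50, where Ps is the price sellers receive.
Demand in terms of Ps becomes Qd = 1021.5 − 4.5(Ps − 50) = 1246.5 - 4.5Ps. Setting this equal to supply: 1246.5 - 4.5Ps = -566 + 8Ps, so Ps = 145.
Buyers pay Pb = 145 − 50 = 95; Q' = -566 + 8·145 = 594.
ΔCS = ½(450 + 594)(127 − 95) = 16704; ΔPS = ½(450 + 594)(145 − 127) = 9396.
Government spending = 50 × 594 = 29700.
DWL = ½ × 50 × (594 − 450) = 3600; fraction = 3600 / 29700 = 4/33.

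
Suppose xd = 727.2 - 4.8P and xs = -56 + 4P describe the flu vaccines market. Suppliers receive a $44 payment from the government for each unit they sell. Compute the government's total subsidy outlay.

Pre-subsidy: 727.2 - 4.8P = -56 + 4P gives P* = 89, x* = 300.
With the subsidy, sellers receive Ps = Pb + 44 for each unit, where Pb is the price buyers pay.
Supply in terms of Pb becomes xs = -56 + 4(Pb + 44) = 120 + 4Pb. Setting this equal to demand: 727.2 - 4.8Pb = 120 + 4Pb, so Pb = 69.
Sellers receive Ps = 69 + 44 = 113; x' = 727.2 − 4.8·69 = 396.
Government outlay = subsidy × quantity = 44 × 396 = 17424.

Government cost = $17424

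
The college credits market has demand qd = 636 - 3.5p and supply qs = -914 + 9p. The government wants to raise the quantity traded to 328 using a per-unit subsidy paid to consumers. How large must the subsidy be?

Required subsidy s = 50 per unit

At q = 328, invert demand for the buyer price: pb = (636 − 328)/3.5 = 88; invert supply for the seller price: ps = (328 − (-914))/9 = 138.
The subsidy must fill the gap: s = ps − pb = 138 − 88 = 50.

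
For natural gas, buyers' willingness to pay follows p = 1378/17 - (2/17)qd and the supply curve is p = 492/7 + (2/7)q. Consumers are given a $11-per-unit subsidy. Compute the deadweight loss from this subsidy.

Deadweight loss = 14399/96

Pre-subsidy: 1378/17 - (2/17)q = 492/7 + (2/7)q gives q* = 641/24 and p* = 935/12.
With the rebate, buyers effectively pay pb = ps − 11, where ps is the price sellers receive.
On the curves, pb = 1378/17 - (2/17)q and ps = 492/7 + (2/7)q; the wedge ps − pb = 11 gives 492/7 + (2/7)q − (1378/17 - (2/17)q) = 11, so q' = 2591/48.
Then pb = 1378/17 − (2/17)·(2591/48) = 1793/24 and ps = 492/7 + (2/7)·(2591/48) = 2057/24.
The subsidy expands output by 2591/48 − 641/24 = 1309/48 past the efficient level; on those units the gap between marginal cost and willingness to pay runs from 0 up to 11.
DWL = ½ × 11 × 1309/48 = 14399/96.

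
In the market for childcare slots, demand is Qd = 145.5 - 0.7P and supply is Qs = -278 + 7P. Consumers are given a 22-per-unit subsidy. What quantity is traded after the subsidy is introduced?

Pre-subsidy: 145.5 - 0.7P = -278 + 7P gives P* = 55, Q* = 107.
With the rebate, buyers effectively pay Pb = Ps − 22, where Ps is the price sellers receive.
Demand in terms of Ps becomes Qd = 145.5 − 0.7(Ps − 22) = 160.9 - 0.7Ps. Setting this equal to supply: 160.9 - 0.7Ps = -278 + 7Ps, so Ps = 57.
Buyers pay Pb = 57 − 22 = 35; Q' = -278 + 7·57 = 121.

Q' = 121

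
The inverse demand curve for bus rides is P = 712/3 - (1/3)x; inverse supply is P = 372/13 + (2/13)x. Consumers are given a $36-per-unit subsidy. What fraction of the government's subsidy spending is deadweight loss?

DWL / government spending = 351/4772

Pre-subsidy: 712/3 - (1/3)x = 372/13 + (2/13)x gives x* = 8140/19 and P* = 1796/19.
With the rebate, buyers effectively pay Pb = Ps − 36, where Ps is the price sellers receive.
On the curves, Pb = 712/3 - (1/3)x and Ps = 372/13 + (2/13)x; the wedge Ps − Pb = 36 gives 372/13 + (2/13)x − (712/3 - (1/3)x) = 36, so x' = 9544/19.
Then Pb = 712/3 − (1/3)·(9544/19) = 1328/19 and Ps = 372/13 + (2/13)·(9544/19) = 2012/19.
ΔCS = ½(8140/19 + 9544/19)(1796/19 − 1328/19) = 4138056/361; ΔPS = ½(8140/19 + 9544/19)(2012/19 − 1796/19) = 1909872/361.
Government spending = 36 × 9544/19 = 343584/19.
DWL = ½ × 36 × (9544/19 − 8140/19) = 25272/19; fraction = (25272/19) / (343584/19) = 351/4772.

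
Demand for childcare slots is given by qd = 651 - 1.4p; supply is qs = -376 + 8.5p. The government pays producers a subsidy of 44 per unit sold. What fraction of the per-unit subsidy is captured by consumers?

Pre-subsidy: 651 - 1.4p = -376 + 8.5p gives p* = 10270/99, q* = 50071/99.
With the subsidy, sellers receive ps = pb + 44 for each unit, where pb is the price buyers pay.
Supply in terms of pb becomes qs = -376 + 8.5(pb + 44) = -2 + 8.5pb. Setting this equal to demand: 651 - 1.4pb = -2 + 8.5pb, so pb = 6530/99.
Sellers receive ps = 6530/99 + 44 = 10886/99; q' = 651 − 1.4·(6530/99) = 55307/99.
Buyers' price falls by p* − pb = 10270/99 − 6530/99 = 340/9; sellers' price rises by ps − p* = 10886/99 − 10270/99 = 56/9.
So consumers capture (340/9)/44 = 85/99 of each unit of subsidy.

Consumer share = 85/99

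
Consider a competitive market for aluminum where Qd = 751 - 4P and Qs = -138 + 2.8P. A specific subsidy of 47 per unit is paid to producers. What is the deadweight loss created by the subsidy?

Pre-subsidy: 751 - 4P = -138 + 2.8P gives P* = 4445/34, Q* = 3877/17.
With the subsidy, sellers receive Ps = Pb + 47 for each unit, where Pb is the price buyers pay.
Supply in terms of Pb becomes Qs = -138 + 2.8(Pb + 47) = -6.4 + 2.8Pb. Setting this equal to demand: 751 - 4Pb = -6.4 + 2.8Pb, so Pb = 3787/34.
Sellers receive Ps = 3787/34 + 47 = 5385/34; Q' = 751 − 4·(3787/34) = 5193/17.
The subsidy expands output by 5193/17 − 3877/17 = 1316/17 past the efficient level; on those units the gap between marginal cost and willingness to pay runs from 0 up to 47.
DWL = ½ × 47 × 1316/17 = 30926/17.

Deadweight loss = 30926/17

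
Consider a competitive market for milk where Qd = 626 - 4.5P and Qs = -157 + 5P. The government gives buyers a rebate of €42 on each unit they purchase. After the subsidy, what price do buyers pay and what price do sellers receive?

Buyers pay 1146/19; sellers receive 1944/19

Pre-subsidy: 626 - 4.5P = -157 + 5P gives P* = 1566/19, Q* = 4847/19.
With the rebate, buyers effectively pay Pb = Ps − 42, where Ps is the price sellers receive.
Demand in terms of Ps becomes Qd = 626 − 4.5(Ps − 42) = 815 - 4.5Ps. Setting this equal to supply: 815 - 4.5Ps = -157 + 5Ps, so Ps = 1944/19.
Buyers pay Pb = 1944/19 − 42 = 1146/19; Q' = -157 + 5·(1944/19) = 6737/19.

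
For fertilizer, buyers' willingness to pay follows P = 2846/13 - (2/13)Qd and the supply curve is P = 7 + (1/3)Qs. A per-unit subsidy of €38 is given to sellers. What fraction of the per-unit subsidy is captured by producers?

Producer share = 13/19

Pre-subsidy: 2846/13 - (2/13)Q = 7 + (1/3)Q gives Q* = 435 and P* = 152.
With the subsidy, sellers receive Ps = Pb + 38 for each unit, where Pb is the price buyers pay.
On the curves, Pb = 2846/13 - (2/13)Q and Ps = 7 + (1/3)Q; the wedge Ps − Pb = 38 gives 7 + (1/3)Q − (2846/13 - (2/13)Q) = 38, so Q' = 513.
Then Pb = 2846/13 − (2/13)·513 = 140 and Ps = 7 + (1/3)·513 = 178.
Buyers' price falls by P* − Pb = 152 − 140 = 12; sellers' price rises by Ps − P* = 178 − 152 = 26.
So producers capture 26/38 = 13/19 of each unit of subsidy.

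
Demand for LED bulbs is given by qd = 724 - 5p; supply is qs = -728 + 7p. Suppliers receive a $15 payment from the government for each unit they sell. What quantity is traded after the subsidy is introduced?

Pre-subsidy: 724 - 5p = -728 + 7p gives p* = 121, q* = 119.
With the subsidy, sellers receive ps = pb + 15 for each unit, where pb is the price buyers pay.
Supply in terms of pb becomes qs = -728 + 7(pb + 15) = -623 + 7pb. Setting this equal to demand: 724 - 5pb = -623 + 7pb, so pb = 112.25.
Sellers receive ps = 112.25 + 15 = 127.25; q' = 724 − 5·112.25 = 162.75.

q' = 162.75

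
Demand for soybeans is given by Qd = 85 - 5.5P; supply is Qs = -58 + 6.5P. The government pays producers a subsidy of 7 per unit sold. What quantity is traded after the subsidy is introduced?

Pre-subsidy: 85 - 5.5P = -58 + 6.5P gives P* = 143/12, Q* = 467/24.
With the subsidy, sellers receive Ps = Pb + 7 for each unit, where Pb is the price buyers pay.
Supply in terms of Pb becomes Qs = -58 + 6.5(Pb + 7) = -12.5 + 6.5Pb. Setting this equal to demand: 85 - 5.5Pb = -12.5 + 6.5Pb, so Pb = 8.125.
Sellers receive Ps = 8.125 + 7 = 15.125; Q' = 85 − 5.5·8.125 = 40.3125.

Q' = 40.3125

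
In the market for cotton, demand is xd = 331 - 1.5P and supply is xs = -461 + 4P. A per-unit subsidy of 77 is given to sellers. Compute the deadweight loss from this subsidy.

Pre-subsidy: 331 - 1.5P = -461 + 4P gives P* = 144, x* = 115.
With the subsidy, sellers receive Ps = Pb + 77 for each unit, where Pb is the price buyers pay.
Supply in terms of Pb becomes xs = -461 + 4(Pb + 77) = -153 + 4Pb. Setting this equal to demand: 331 - 1.5Pb = -153 + 4Pb, so Pb = 88.
Sellers receive Ps = 88 + 77 = 165; x' = 331 − 1.5·88 = 199.
The subsidy expands output by 199 − 115 = 84 past the efficient level; on those units the gap between marginal cost and willingness to pay runs from 0 up to 77.
DWL = ½ × 77 × 84 = 3234.

Deadweight loss = 3234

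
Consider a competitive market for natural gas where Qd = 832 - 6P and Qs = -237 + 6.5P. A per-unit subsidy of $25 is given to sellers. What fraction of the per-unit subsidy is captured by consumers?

Consumer share = 0.52

Pre-subsidy: 832 - 6P = -237 + 6.5P gives P* = 85.52, Q* = 318.88.
With the subsidy, sellers receive Ps = Pb + 25 for each unit, where Pb is the price buyers pay.
Supply in terms of Pb becomes Qs = -237 + 6.5(Pb + 25) = -74.5 + 6.5Pb. Setting this equal to demand: 832 - 6Pb = -74.5 + 6.5Pb, so Pb = 72.52.
Sellers receive Ps = 72.52 + 25 = 97.52; Q' = 832 − 6·72.52 = 396.88.
Buyers' price falls by P* − Pb = 85.52 − 72.52 = 13; sellers' price rises by Ps − P* = 97.52 − 85.52 = 12.
So consumers capture 13/25 = 0.52 of each unit of subsidy.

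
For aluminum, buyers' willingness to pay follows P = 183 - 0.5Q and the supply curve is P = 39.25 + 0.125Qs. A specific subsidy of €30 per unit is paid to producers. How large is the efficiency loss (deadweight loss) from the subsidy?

Pre-subsidy: 183 - 0.5Q = 39.25 + 0.125Q gives Q* = 230 and P* = 68.
With the subsidy, sellers receive Ps = Pb + 30 for each unit, where Pb is the price buyers pay.
On the curves, Pb = 183 - 0.5Q and Ps = 39.25 + 0.125Q; the wedge Ps − Pb = 30 gives 39.25 + 0.125Q − (183 - 0.5Q) = 30, so Q' = 278.
Then Pb = 183 − 0.5·278 = 44 and Ps = 39.25 + 0.125·278 = 74.
The subsidy expands output by 278 − 230 = 48 past the efficient level; on those units the gap between marginal cost and willingness to pay runs from 0 up to 30.
DWL = ½ × 30 × 48 = 720.

Deadweight loss = €720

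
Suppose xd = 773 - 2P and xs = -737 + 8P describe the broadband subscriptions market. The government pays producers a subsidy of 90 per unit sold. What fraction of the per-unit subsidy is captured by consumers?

Pre-subsidy: 773 - 2P = -737 + 8P gives P* = 151, x* = 471.
With the subsidy, sellers receive Ps = Pb + 90 for each unit, where Pb is the price buyers pay.
Supply in terms of Pb becomes xs = -737 + 8(Pb + 90) = -17 + 8Pb. Setting this equal to demand: 773 - 2Pb = -17 + 8Pb, so Pb = 79.
Sellers receive Ps = 79 + 90 = 169; x' = 773 − 2·79 = 615.
Buyers' price falls by P* − Pb = 151 − 79 = 72; sellers' price rises by Ps − P* = 169 − 151 = 18.
So consumers capture 72/90 = 0.8 of each unit of subsidy.

Consumer share = 0.8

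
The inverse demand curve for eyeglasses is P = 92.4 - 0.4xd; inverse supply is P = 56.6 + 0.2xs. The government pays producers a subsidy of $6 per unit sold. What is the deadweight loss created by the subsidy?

Deadweight loss = $30

Pre-subsidy: 92.4 - 0.4x = 56.6 + 0.2x gives x* = 179/3 and P* = 1028/15.
With the subsidy, sellers receive Ps = Pb + 6 for each unit, where Pb is the price buyers pay.
On the curves, Pb = 92.4 - 0.4x and Ps = 56.6 + 0.2x; the wedge Ps − Pb = 6 gives 56.6 + 0.2x − (92.4 - 0.4x) = 6, so x' = 209/3.
Then Pb = 92.4 − 0.4·(209/3) = 968/15 and Ps = 56.6 + 0.2·(209/3) = 1058/15.
The subsidy expands output by 209/3 − 179/3 = 10 past the efficient level; on those units the gap between marginal cost and willingness to pay runs from 0 up to 6.
DWL = ½ × 6 × 10 = 30.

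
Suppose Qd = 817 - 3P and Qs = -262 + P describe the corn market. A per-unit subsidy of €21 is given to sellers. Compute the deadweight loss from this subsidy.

Deadweight loss = €165.375

Pre-subsidy: 817 - 3P = -262 + P gives P* = 269.75, Q* = 7.75.
With the subsidy, sellers receive Ps = Pb + 21 for each unit, where Pb is the price buyers pay.
Supply in terms of Pb becomes Qs = -262 + 1(Pb + 21) = -241 + Pb. Setting this equal to demand: 817 - 3Pb = -241 + Pb, so Pb = 264.5.
Sellers receive Ps = 264.5 + 21 = 285.5; Q' = 817 − 3·264.5 = 23.5.
The subsidy expands output by 23.5 − 7.75 = 15.75 past the efficient level; on those units the gap between marginal cost and willingness to pay runs from 0 up to 21.
DWL = ½ × 21 × 15.75 = 165.375.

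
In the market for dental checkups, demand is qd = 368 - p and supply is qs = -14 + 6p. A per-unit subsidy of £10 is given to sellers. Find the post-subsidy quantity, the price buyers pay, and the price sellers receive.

Pre-subsidy: 368 - p = -14 + 6p gives p* = 382/7, q* = 2194/7.
With the subsidy, sellers receive ps = pb + 10 for each unit, where pb is the price buyers pay.
Supply in terms of pb becomes qs = -14 + 6(pb + 10) = 46 + 6pb. Setting this equal to demand: 368 - pb = 46 + 6pb, so pb = 46.
Sellers receive ps = 46 + 10 = 56; q' = 368 − 1·46 = 322.

q' = 322; buyers pay £46; sellers receive £56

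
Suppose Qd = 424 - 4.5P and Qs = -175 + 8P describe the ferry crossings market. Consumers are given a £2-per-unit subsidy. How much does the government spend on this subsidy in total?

Government cost = £428.24

Pre-subsidy: 424 - 4.5P = -175 + 8P gives P* = 47.92, Q* = 208.36.
With the rebate, buyers effectively pay Pb = Ps − 2, where Ps is the price sellers receive.
Demand in terms of Ps becomes Qd = 424 − 4.5(Ps − 2) = 433 - 4.5Ps. Setting this equal to supply: 433 - 4.5Ps = -175 + 8Ps, so Ps = 48.64.
Buyers pay Pb = 48.64 − 2 = 46.64; Q' = -175 + 8·48.64 = 214.12.
Government outlay = subsidy × quantity = 2 × 214.12 = 428.24.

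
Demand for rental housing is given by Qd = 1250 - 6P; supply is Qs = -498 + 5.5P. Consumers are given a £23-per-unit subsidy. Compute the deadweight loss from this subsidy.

Deadweight loss = £759

Pre-subsidy: 1250 - 6P = -498 + 5.5P gives P* = 152, Q* = 338.
With the rebate, buyers effectively pay Pb = Ps − 23, where Ps is the price sellers receive.
Demand in terms of Ps becomes Qd = 1250 − 6(Ps − 23) = 1388 - 6Ps. Setting this equal to supply: 1388 - 6Ps = -498 + 5.5Ps, so Ps = 164.
Buyers pay Pb = 164 − 23 = 141; Q' = -498 + 5.5·164 = 404.
The subsidy expands output by 404 − 338 = 66 past the efficient level; on those units the gap between marginal cost and willingness to pay runs from 0 up to 23.
DWL = ½ × 23 × 66 = 759.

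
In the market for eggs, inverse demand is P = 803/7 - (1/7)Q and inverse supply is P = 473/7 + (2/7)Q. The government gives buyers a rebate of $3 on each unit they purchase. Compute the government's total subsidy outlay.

Government cost = $351

Pre-subsidy: 803/7 - (1/7)Q = 473/7 + (2/7)Q gives Q* = 110 and P* = 99.
With the rebate, buyers effectively pay Pb = Ps − 3, where Ps is the price sellers receive.
On the curves, Pb = 803/7 - (1/7)Q and Ps = 473/7 + (2/7)Q; the wedge Ps − Pb = 3 gives 473/7 + (2/7)Q − (803/7 - (1/7)Q) = 3, so Q' = 117.
Then Pb = 803/7 − (1/7)·117 = 98 and Ps = 473/7 + (2/7)·117 = 101.
Government outlay = subsidy × quantity = 3 × 117 = 351.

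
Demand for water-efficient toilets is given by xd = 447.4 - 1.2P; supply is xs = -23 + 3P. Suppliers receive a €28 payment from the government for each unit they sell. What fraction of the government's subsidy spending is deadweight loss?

DWL / government spending = 12/337

Pre-subsidy: 447.4 - 1.2P = -23 + 3P gives P* = 112, x* = 313.
With the subsidy, sellers receive Ps = Pb + 28 for each unit, where Pb is the price buyers pay.
Supply in terms of Pb becomes xs = -23 + 3(Pb + 28) = 61 + 3Pb. Setting this equal to demand: 447.4 - 1.2Pb = 61 + 3Pb, so Pb = 92.
Sellers receive Ps = 92 + 28 = 120; x' = 447.4 − 1.2·92 = 337.
ΔCS = ½(313 + 337)(112 − 92) = 6500; ΔPS = ½(313 + 337)(120 − 112) = 2600.
Government spending = 28 × 337 = 9436.
DWL = ½ × 28 × (337 − 313) = 336; fraction = 336 / 9436 = 12/337.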